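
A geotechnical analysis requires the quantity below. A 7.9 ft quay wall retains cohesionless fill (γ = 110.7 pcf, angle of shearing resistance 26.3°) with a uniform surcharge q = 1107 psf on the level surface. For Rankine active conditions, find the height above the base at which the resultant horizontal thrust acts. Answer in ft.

3.58 ft

K_a = 0.3859.
Triangular part P₁ = ½K_aγH² = 1333 at H/3 = 2.633 ft; rectangular part P₂ = K_a q H = 3375 at H/2 = 3.950 ft.
ȳ = (P₁·2.633 + P₂·3.950)/(P₁+P₂) = 3.577 ft.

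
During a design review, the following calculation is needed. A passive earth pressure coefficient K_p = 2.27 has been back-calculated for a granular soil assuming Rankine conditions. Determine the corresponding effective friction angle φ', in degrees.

22.9°

K_p = (1+sin φ)/(1−sin φ) ⇒ sin φ = (K_p − 1)/(K_p + 1) = 0.3884.
φ = arcsin(0.3884) = 22.85°.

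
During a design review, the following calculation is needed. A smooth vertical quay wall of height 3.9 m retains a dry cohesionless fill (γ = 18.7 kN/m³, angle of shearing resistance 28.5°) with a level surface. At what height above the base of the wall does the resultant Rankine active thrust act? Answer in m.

K_a = 0.3540.
The pressure distribution is triangular, so the resultant acts at H/3 above the base = 3.9/3 = 1.300 m.

1.30 m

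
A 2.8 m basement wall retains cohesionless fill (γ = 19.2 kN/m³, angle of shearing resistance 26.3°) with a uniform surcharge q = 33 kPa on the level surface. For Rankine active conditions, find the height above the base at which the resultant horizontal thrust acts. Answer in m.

K_a = 0.3859.
Triangular part P₁ = ½K_aγH² = 29.05 at H/3 = 0.9333 m; rectangular part P₂ = K_a q H = 35.66 at H/2 = 1.400 m.
ȳ = (P₁·0.9333 + P₂·1.400)/(P₁+P₂) = 1.191 m.

1.19 m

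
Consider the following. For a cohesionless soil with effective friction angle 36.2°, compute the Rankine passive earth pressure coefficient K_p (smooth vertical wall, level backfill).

3.89

K_p = (1 + sin φ)/(1 − sin φ) = tan²(45° + 36.2°/2) = 3.885.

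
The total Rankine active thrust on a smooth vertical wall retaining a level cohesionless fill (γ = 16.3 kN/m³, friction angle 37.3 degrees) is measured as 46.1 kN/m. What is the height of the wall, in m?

4.80 m

K_a = 0.2453. P_a = ½ K_a γ H² ⇒ H = √(2P_a/(K_a γ)).
H = √(2×46.1/(0.2453×16.3)) = 4.802 m.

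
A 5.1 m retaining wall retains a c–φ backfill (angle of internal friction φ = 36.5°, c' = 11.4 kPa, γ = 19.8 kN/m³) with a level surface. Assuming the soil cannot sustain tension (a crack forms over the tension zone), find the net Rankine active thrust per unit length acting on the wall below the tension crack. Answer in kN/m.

K_a = 0.2541; √K_a = 0.5040.
Tension-crack depth z_c = 2c/(γ√K_a) = 2×11.4/(19.8×0.5040) = 2.285 m.
σ_a at base = K_a γ H − 2c√K_a = 0.2541×19.8×5.1 − 2×11.4×0.5040 = 14.16 kPa.
P_a = ½ × 14.16 × (H − z_c) = 0.5×14.16×2.815 = 19.94 kN/m.

19.9 kN/m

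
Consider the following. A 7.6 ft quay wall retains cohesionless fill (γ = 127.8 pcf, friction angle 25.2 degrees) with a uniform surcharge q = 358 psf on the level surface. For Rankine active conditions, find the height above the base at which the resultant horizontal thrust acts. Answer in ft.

K_a = 0.4027.
Triangular part P₁ = ½K_aγH² = 1486 at H/3 = 2.533 ft; rectangular part P₂ = K_a q H = 1096 at H/2 = 3.800 ft.
ȳ = (P₁·2.533 + P₂·3.800)/(P₁+P₂) = 3.071 ft.

3.07 ft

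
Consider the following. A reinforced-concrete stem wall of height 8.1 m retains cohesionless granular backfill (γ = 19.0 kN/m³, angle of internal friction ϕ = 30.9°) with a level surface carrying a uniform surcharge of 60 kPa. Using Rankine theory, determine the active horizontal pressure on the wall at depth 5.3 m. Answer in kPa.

51.6 kPa

K_a = (1 − sin φ)/(1 + sin φ) = 0.3214.
σ_v = γz + q = 19.0 × 5.3 + 60 = 160.7 kPa.
σ_h = K_a σ_v = 0.3214 × 160.7 = 51.65 kPa.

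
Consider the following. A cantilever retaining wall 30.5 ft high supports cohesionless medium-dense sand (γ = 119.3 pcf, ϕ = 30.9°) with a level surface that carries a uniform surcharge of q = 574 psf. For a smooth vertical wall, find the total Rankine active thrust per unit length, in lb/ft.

23500 lb/ft

K_a = tan²(45° − φ/2) = 0.3214.
Soil triangle: ½ K_a γ H² = 0.5×0.3214×119.3×30.5² = 17830 lb/ft.
Surcharge rectangle: K_a q H = 0.3214×574×30.5 = 5627 lb/ft.
Total = 17830 + 5627 = 23460 lb/ft.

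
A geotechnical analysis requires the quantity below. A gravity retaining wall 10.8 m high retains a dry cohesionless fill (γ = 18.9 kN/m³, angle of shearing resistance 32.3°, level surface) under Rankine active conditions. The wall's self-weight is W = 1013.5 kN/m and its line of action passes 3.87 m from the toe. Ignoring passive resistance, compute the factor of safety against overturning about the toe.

K_a = tan²(45° − 32.3°/2) = 0.3035.
P_a = ½K_aγH² = 0.5×0.3035×18.9×10.8² = 334.5 kN/m, acting at H/3 = 3.600 m above the base.
Overturning moment M_o = P_a × H/3 = 334.5 × 3.600 = 1204.
Resisting moment M_r = W × 3.87 = 1013.5 × 3.87 = 3922.
FS_overturning = M_r/M_o = 3922/1204 = 3.257.

3.26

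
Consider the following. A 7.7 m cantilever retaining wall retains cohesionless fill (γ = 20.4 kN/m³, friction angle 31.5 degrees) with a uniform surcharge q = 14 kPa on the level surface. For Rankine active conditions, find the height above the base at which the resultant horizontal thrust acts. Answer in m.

2.76 m

K_a = 0.3136.
Triangular part P₁ = ½K_aγH² = 189.7 at H/3 = 2.567 m; rectangular part P₂ = K_a q H = 33.81 at H/2 = 3.850 m.
ȳ = (P₁·2.567 + P₂·3.850)/(P₁+P₂) = 2.761 m.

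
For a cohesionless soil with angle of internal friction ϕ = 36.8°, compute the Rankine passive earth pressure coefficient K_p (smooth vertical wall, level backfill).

3.99

K_p = (1 + sin φ)/(1 − sin φ) = tan²(45° + 36.8°/2) = 3.988.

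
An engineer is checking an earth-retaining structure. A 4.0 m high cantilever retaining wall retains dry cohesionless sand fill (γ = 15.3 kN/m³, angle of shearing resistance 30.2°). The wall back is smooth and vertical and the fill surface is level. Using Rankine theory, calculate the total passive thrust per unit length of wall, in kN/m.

370 kN/m

K_p = tan²(45° + φ/2) = 3.024.
P_p = ½ K_p γ H² = 0.5 × 3.024 × 15.3 × 4.0² = 370.2 kN/m.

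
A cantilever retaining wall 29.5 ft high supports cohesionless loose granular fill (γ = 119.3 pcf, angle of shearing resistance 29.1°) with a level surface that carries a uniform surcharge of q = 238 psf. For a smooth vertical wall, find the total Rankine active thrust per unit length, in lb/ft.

K_a = tan²(45° − φ/2) = 0.3456.
Soil triangle: ½ K_a γ H² = 0.5×0.3456×119.3×29.5² = 17940 lb/ft.
Surcharge rectangle: K_a q H = 0.3456×238×29.5 = 2426 lb/ft.
Total = 17940 + 2426 = 20370 lb/ft.

20400 lb/ft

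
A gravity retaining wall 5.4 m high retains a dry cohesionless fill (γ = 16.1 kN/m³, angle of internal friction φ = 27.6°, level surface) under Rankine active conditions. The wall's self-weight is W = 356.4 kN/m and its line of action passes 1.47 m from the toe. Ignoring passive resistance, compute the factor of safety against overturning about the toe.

K_a = tan²(45° − 27.6°/2) = 0.3668.
P_a = ½K_aγH² = 0.5×0.3668×16.1×5.4² = 86.10 kN/m, acting at H/3 = 1.800 m above the base.
Overturning moment M_o = P_a × H/3 = 86.10 × 1.800 = 155.0.
Resisting moment M_r = W × 1.47 = 356.4 × 1.47 = 523.9.
FS_overturning = M_r/M_o = 523.9/155.0 = 3.381.

3.38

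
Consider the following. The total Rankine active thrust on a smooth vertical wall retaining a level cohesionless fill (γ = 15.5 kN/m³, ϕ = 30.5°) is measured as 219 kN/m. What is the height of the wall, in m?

9.30 m

K_a = 0.3267. P_a = ½ K_a γ H² ⇒ H = √(2P_a/(K_a γ)).
H = √(2×219/(0.3267×15.5)) = 9.301 m.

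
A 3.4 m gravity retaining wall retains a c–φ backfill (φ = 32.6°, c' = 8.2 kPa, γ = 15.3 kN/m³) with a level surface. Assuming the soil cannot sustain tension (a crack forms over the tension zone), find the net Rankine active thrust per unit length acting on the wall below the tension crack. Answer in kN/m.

K_a = 0.2997; √K_a = 0.5475.
Tension-crack depth z_c = 2c/(γ√K_a) = 2×8.2/(15.3×0.5475) = 1.958 m.
σ_a at base = K_a γ H − 2c√K_a = 0.2997×15.3×3.4 − 2×8.2×0.5475 = 6.614 kPa.
P_a = ½ × 6.614 × (H − z_c) = 0.5×6.614×1.442 = 4.769 kN/m.

4.77 kN/m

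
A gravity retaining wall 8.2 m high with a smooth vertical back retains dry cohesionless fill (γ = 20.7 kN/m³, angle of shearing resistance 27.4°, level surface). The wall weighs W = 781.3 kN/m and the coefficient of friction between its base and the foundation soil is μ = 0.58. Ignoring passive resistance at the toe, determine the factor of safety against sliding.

1.76

K_a = tan²(45° − 27.4°/2) = 0.3697.
P_a = ½K_aγH² = 0.5×0.3697×20.7×8.2² = 257.3 kN/m, acting at H/3 = 2.733 m above the base.
FS_sliding = μW / P_a = 0.58×781.3 / 257.3 = 1.761.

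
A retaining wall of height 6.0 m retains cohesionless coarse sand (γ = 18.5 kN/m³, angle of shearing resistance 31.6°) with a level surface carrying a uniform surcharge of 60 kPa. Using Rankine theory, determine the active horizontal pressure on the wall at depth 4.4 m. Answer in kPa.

44.2 kPa

K_a = (1 − sin φ)/(1 + sin φ) = 0.3123.
σ_v = γz + q = 18.5 × 4.4 + 60 = 141.4 kPa.
σ_h = K_a σ_v = 0.3123 × 141.4 = 44.17 kPa.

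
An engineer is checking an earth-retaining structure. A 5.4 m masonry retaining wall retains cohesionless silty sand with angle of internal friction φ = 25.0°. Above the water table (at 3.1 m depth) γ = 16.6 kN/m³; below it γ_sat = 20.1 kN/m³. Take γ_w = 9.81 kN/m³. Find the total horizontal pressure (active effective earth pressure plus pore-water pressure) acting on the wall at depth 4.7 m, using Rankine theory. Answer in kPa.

K_a = (1 − sin φ)/(1 + sin φ) = 0.4059.
γ' = 20.1 − 9.81 = 10.29 kN/m³.
Effective vertical stress at 4.7 m: σ'_v = 16.6×3.1 + 10.29×1.60 = 67.92 kPa.
σ'_h = K_a σ'_v = 0.4059 × 67.92 = 27.57 kPa; u = γ_w × 1.60 = 15.70 kPa.
Total σ_h = 27.57 + 15.70 = 43.26 kPa.

43.3 kPa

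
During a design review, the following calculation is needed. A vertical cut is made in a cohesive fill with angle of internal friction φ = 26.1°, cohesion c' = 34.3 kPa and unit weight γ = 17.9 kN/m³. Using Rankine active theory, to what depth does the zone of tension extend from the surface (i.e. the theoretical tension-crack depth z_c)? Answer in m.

6.15 m

K_a = tan²(45° − 26.1°/2) = 0.3889; √K_a = 0.6237.
The active pressure is zero where K_a γ z = 2c√K_a, so z_c = 2c/(γ√K_a) = 2×34.3/(17.9×0.6237) = 6.145 m.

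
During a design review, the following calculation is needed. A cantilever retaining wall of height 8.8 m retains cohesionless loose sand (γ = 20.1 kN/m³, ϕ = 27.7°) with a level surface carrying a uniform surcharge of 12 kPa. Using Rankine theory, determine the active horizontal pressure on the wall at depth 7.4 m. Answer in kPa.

58.7 kPa

K_a = (1 − sin φ)/(1 + sin φ) = 0.3653.
σ_v = γz + q = 20.1 × 7.4 + 12 = 160.7 kPa.
σ_h = K_a σ_v = 0.3653 × 160.7 = 58.72 kPa.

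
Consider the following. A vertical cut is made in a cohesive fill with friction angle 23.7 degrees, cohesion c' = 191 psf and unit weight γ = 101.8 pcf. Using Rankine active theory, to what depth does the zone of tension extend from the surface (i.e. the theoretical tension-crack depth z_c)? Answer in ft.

5.75 ft

K_a = tan²(45° − 23.7°/2) = 0.4266; √K_a = 0.6531.
The active pressure is zero where K_a γ z = 2c√K_a, so z_c = 2c/(γ√K_a) = 2×191/(101.8×0.6531) = 5.745 ft.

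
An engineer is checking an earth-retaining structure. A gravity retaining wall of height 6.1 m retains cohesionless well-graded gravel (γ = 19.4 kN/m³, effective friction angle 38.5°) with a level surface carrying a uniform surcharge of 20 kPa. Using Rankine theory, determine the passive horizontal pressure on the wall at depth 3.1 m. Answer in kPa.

K_p = (1 + sin φ)/(1 − sin φ) = 4.298.
σ_v = γz + q = 19.4 × 3.1 + 20 = 80.14 kPa.
σ_h = K_p σ_v = 4.298 × 80.14 = 344.5 kPa.

344 kPa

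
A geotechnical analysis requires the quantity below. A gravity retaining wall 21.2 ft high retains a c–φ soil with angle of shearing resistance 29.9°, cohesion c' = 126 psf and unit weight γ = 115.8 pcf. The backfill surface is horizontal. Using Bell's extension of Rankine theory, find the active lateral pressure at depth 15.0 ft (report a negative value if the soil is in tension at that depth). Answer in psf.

436 psf

K_a = (1 − sin φ)/(1 + sin φ) = 0.3347.
σ_a = K_a γ z − 2c√K_a = 0.3347×115.8×15.0 − 2×126×0.5785 = 435.6 psf.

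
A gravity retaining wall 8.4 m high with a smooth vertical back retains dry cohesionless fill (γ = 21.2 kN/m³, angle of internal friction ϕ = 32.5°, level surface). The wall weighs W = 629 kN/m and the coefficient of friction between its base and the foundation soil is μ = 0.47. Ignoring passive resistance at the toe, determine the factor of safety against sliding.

K_a = tan²(45° − 32.5°/2) = 0.3010.
P_a = ½K_aγH² = 0.5×0.3010×21.2×8.4² = 225.1 kN/m, acting at H/3 = 2.800 m above the base.
FS_sliding = μW / P_a = 0.47×629 / 225.1 = 1.313.

1.31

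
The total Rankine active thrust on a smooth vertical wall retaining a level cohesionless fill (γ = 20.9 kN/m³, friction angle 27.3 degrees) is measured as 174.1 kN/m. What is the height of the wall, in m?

K_a = 0.3711. P_a = ½ K_a γ H² ⇒ H = √(2P_a/(K_a γ)).
H = √(2×174.1/(0.3711×20.9)) = 6.700 m.

6.70 m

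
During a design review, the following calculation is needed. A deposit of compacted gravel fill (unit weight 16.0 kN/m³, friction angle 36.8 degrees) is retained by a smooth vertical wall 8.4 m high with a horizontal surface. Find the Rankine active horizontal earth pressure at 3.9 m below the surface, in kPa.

K_a = (1 − sin φ)/(1 + sin φ) = 0.2508.
σ_h = K_a γ z = 0.2508 × 16.0 × 3.9 = 15.65 kPa.

15.6 kPa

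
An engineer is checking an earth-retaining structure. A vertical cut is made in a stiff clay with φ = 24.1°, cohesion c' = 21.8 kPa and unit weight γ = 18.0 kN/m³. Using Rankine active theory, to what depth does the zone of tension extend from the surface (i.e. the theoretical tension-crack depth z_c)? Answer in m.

3.74 m

K_a = tan²(45° − 24.1°/2) = 0.4201; √K_a = 0.6482.
The active pressure is zero where K_a γ z = 2c√K_a, so z_c = 2c/(γ√K_a) = 2×21.8/(18.0×0.6482) = 3.737 m.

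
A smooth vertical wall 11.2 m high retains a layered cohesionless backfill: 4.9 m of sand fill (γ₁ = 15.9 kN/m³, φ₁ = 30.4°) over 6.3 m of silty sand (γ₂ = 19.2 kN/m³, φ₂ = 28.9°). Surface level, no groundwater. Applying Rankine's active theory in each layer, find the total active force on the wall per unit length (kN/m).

366 kN/m

K_a1 = tan²(45°−30.4°/2) = 0.3280; K_a2 = tan²(45°−28.9°/2) = 0.3484.
Layer 1: σ at base = K_a1 γ₁ h₁ = 25.55 kPa; P₁ = ½×25.55×4.9 = 62.61.
Layer 2: σ_v at top = γ₁h₁ = 77.91; σ_h top = K_a2×77.91 = 27.14; σ_h base = K_a2×(77.91+19.2×6.3) = 69.28.
P₂ = ½(27.14+69.28)×6.3 = 303.7. Total P_a = 62.61+303.7 = 366.3 kN/m.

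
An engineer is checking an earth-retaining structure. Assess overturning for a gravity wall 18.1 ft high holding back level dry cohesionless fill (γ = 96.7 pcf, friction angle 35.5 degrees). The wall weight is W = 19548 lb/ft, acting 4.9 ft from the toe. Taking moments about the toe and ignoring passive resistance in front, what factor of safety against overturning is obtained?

K_a = tan²(45° − 35.5°/2) = 0.2653.
P_a = ½K_aγH² = 0.5×0.2653×96.7×18.1² = 4202 lb/ft, acting at H/3 = 6.033 ft above the base.
Overturning moment M_o = P_a × H/3 = 4202 × 6.033 = 25350.
Resisting moment M_r = W × 4.9 = 19548 × 4.9 = 95790.
FS_overturning = M_r/M_o = 95790/25350 = 3.778.

3.78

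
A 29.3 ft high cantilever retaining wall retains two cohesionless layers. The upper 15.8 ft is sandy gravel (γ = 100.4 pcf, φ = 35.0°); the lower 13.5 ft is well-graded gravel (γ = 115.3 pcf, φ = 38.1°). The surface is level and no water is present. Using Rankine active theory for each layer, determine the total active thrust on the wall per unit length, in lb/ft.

K_a1 = tan²(45°−35.0°/2) = 0.2710; K_a2 = tan²(45°−38.1°/2) = 0.2368.
Layer 1: σ at base = K_a1 γ₁ h₁ = 429.9 psf; P₁ = ½×429.9×15.8 = 3396.
Layer 2: σ_v at top = γ₁h₁ = 1586; σ_h top = K_a2×1586 = 375.7; σ_h base = K_a2×(1586+115.3×13.5) = 744.3.
P₂ = ½(375.7+744.3)×13.5 = 7560. Total P_a = 3396+7560 = 10960 lb/ft.

11000 lb/ft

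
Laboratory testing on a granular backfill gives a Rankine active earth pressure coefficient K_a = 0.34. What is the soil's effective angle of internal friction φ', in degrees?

29.5°

K_a = tan²(45° − φ/2) ⇒ 45° − φ/2 = arctan(√0.34) = 30.25°.
φ = 2(45° − 30.25°) = 29.51°.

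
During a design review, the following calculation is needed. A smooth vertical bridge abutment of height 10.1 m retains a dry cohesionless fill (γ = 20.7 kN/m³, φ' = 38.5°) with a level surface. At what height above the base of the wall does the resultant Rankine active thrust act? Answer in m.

3.37 m

K_a = 0.2327.
The pressure distribution is triangular, so the resultant acts at H/3 above the base = 10.1/3 = 3.367 m.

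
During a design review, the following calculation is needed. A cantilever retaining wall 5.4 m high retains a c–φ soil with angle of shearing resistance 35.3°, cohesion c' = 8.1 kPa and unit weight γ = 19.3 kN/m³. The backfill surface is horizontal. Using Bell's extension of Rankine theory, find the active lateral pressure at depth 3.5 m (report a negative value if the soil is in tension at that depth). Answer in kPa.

K_a = (1 − sin φ)/(1 + sin φ) = 0.2675.
σ_a = K_a γ z − 2c√K_a = 0.2675×19.3×3.5 − 2×8.1×0.5172 = 9.693 kPa.

9.69 kPa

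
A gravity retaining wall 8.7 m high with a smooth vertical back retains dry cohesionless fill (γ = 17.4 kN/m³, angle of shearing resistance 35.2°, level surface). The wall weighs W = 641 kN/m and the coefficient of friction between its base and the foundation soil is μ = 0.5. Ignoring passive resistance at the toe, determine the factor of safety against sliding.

1.81

K_a = tan²(45° − 35.2°/2) = 0.2687.
P_a = ½K_aγH² = 0.5×0.2687×17.4×8.7² = 176.9 kN/m, acting at H/3 = 2.900 m above the base.
FS_sliding = μW / P_a = 0.5×641 / 176.9 = 1.811.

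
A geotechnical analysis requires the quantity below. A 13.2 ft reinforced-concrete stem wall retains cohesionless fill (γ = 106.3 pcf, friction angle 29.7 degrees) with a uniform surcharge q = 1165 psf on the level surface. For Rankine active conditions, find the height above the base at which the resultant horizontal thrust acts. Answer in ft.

K_a = 0.3374.
Triangular part P₁ = ½K_aγH² = 3124 at H/3 = 4.400 ft; rectangular part P₂ = K_a q H = 5188 at H/2 = 6.600 ft.
ȳ = (P₁·4.400 + P₂·6.600)/(P₁+P₂) = 5.773 ft.

5.77 ft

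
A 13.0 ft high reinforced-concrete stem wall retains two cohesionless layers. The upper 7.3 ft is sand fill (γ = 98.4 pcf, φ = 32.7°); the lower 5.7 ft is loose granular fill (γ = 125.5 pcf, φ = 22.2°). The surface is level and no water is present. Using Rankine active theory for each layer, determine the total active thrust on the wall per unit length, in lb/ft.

3550 lb/ft

K_a1 = tan²(45°−32.7°/2) = 0.2985; K_a2 = tan²(45°−22.2°/2) = 0.4515.
Layer 1: σ at base = K_a1 γ₁ h₁ = 214.4 psf; P₁ = ½×214.4×7.3 = 782.6.
Layer 2: σ_v at top = γ₁h₁ = 718.3; σ_h top = K_a2×718.3 = 324.4; σ_h base = K_a2×(718.3+125.5×5.7) = 647.4.
P₂ = ½(324.4+647.4)×5.7 = 2769. Total P_a = 782.6+2769 = 3552 lb/ft.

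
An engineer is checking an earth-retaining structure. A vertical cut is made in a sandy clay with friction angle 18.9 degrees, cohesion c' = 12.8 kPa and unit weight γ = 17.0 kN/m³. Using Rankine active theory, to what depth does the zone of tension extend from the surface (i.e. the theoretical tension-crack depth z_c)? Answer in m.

2.11 m

K_a = tan²(45° − 18.9°/2) = 0.5107; √K_a = 0.7146.
The active pressure is zero where K_a γ z = 2c√K_a, so z_c = 2c/(γ√K_a) = 2×12.8/(17.0×0.7146) = 2.107 m.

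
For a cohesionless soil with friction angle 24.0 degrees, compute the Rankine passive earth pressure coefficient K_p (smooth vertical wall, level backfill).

2.37

K_p = (1 + sin φ)/(1 − sin φ) = tan²(45° + 24.0°/2) = 2.371.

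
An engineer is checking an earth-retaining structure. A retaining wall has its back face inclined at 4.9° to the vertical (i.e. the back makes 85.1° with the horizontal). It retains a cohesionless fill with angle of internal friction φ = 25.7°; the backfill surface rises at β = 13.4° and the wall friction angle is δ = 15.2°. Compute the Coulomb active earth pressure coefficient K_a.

0.487

K_a = sin²(α+φ) / [sin²α · sin(α−δ) · (1 + √{sin(φ+δ)sin(φ−β) / (sin(α−δ)sin(α+β))})²].
With α = 85.1°, φ = 25.7°, δ = 15.2°, β = 13.4°: K_a = 0.4869.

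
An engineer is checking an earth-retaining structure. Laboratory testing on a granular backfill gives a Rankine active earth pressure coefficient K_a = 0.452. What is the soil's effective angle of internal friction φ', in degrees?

22.2°

K_a = tan²(45° − φ/2) ⇒ 45° − φ/2 = arctan(√0.452) = 33.91°.
φ = 2(45° − 33.91°) = 22.17°.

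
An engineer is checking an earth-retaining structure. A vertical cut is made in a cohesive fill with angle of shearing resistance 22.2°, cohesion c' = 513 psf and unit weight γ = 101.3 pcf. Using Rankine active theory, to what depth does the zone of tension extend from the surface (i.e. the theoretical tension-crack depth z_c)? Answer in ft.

15.1 ft

K_a = tan²(45° − 22.2°/2) = 0.4515; √K_a = 0.6720.
The active pressure is zero where K_a γ z = 2c√K_a, so z_c = 2c/(γ√K_a) = 2×513/(101.3×0.6720) = 15.07 ft.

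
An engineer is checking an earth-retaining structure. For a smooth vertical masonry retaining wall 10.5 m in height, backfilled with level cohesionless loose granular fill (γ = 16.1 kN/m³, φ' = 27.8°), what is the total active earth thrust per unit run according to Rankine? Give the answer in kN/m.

323 kN/m

K_a = tan²(45° − φ/2) = 0.3639.
P_a = ½ K_a γ H² = 0.5 × 0.3639 × 16.1 × 10.5² = 323.0 kN/m.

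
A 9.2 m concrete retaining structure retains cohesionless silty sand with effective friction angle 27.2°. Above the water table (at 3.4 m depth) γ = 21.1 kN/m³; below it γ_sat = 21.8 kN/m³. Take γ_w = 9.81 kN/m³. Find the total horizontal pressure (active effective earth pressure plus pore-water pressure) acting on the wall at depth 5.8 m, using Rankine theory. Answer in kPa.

61.0 kPa

K_a = (1 − sin φ)/(1 + sin φ) = 0.3726.
γ' = 21.8 − 9.81 = 11.99 kN/m³.
Effective vertical stress at 5.8 m: σ'_v = 21.1×3.4 + 11.99×2.40 = 100.5 kPa.
σ'_h = K_a σ'_v = 0.3726 × 100.5 = 37.45 kPa; u = γ_w × 2.40 = 23.54 kPa.
Total σ_h = 37.45 + 23.54 = 61.00 kPa.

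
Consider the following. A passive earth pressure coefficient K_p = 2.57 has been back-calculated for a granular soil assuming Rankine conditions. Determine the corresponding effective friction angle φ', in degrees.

K_p = (1+sin φ)/(1−sin φ) ⇒ sin φ = (K_p − 1)/(K_p + 1) = 0.4398.
φ = arcsin(0.4398) = 26.09°.

26.1°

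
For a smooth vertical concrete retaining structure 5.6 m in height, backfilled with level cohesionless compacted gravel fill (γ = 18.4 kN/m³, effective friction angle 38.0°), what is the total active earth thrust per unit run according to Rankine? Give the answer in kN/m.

K_a = tan²(45° − φ/2) = 0.2379.
P_a = ½ K_a γ H² = 0.5 × 0.2379 × 18.4 × 5.6² = 68.63 kN/m.

68.6 kN/m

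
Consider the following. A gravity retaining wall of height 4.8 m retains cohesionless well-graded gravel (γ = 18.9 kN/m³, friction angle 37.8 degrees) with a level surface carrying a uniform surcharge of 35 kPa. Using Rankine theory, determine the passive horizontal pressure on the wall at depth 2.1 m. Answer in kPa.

K_p = (1 + sin φ)/(1 − sin φ) = 4.167.
σ_v = γz + q = 18.9 × 2.1 + 35 = 74.69 kPa.
σ_h = K_p σ_v = 4.167 × 74.69 = 311.2 kPa.

311 kPa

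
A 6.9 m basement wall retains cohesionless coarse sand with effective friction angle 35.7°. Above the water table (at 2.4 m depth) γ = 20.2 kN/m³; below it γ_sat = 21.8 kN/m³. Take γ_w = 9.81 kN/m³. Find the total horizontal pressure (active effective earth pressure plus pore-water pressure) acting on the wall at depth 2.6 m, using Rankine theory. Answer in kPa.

K_a = (1 − sin φ)/(1 + sin φ) = 0.2630.
γ' = 21.8 − 9.81 = 11.99 kN/m³.
Effective vertical stress at 2.6 m: σ'_v = 20.2×2.4 + 11.99×0.200 = 50.88 kPa.
σ'_h = K_a σ'_v = 0.2630 × 50.88 = 13.38 kPa; u = γ_w × 0.200 = 1.962 kPa.
Total σ_h = 13.38 + 1.962 = 15.34 kPa.

15.3 kPa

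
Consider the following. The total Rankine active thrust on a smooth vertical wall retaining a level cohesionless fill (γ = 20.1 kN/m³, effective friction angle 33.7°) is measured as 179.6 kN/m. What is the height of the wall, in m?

K_a = 0.2863. P_a = ½ K_a γ H² ⇒ H = √(2P_a/(K_a γ)).
H = √(2×179.6/(0.2863×20.1)) = 7.901 m.

7.90 m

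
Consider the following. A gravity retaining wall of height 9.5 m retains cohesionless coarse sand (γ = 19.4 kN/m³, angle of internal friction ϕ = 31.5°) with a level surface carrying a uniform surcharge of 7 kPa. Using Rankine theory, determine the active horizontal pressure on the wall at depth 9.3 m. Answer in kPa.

58.8 kPa

K_a = (1 − sin φ)/(1 + sin φ) = 0.3136.
σ_v = γz + q = 19.4 × 9.3 + 7 = 187.4 kPa.
σ_h = K_a σ_v = 0.3136 × 187.4 = 58.78 kPa.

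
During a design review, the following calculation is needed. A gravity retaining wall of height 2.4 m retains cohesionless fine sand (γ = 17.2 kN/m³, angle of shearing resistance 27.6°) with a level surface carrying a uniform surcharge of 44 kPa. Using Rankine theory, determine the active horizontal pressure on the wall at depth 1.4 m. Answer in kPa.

K_a = (1 − sin φ)/(1 + sin φ) = 0.3668.
σ_v = γz + q = 17.2 × 1.4 + 44 = 68.08 kPa.
σ_h = K_a σ_v = 0.3668 × 68.08 = 24.97 kPa.

25.0 kPa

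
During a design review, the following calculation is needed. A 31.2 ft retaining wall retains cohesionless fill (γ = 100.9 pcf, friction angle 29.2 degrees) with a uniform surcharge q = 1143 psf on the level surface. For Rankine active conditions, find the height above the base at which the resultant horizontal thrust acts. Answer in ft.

12.6 ft

K_a = 0.3442.
Triangular part P₁ = ½K_aγH² = 16900 at H/3 = 10.40 ft; rectangular part P₂ = K_a q H = 12280 at H/2 = 15.60 ft.
ȳ = (P₁·10.40 + P₂·15.60)/(P₁+P₂) = 12.59 ft.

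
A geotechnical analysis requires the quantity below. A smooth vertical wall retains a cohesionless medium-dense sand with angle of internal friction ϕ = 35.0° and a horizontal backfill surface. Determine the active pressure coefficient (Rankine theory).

K_a = (1 − sin φ)/(1 + sin φ) = (1 − sin 35.0°)/(1 + sin 35.0°) = 0.2710.

0.271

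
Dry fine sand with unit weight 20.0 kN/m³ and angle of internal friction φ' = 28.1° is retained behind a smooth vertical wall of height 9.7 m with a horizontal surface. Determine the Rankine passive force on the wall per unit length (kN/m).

K_p = tan²(45° + φ/2) = 2.781.
P_p = ½ K_p γ H² = 0.5 × 2.781 × 20.0 × 9.7² = 2616 kN/m.

2620 kN/m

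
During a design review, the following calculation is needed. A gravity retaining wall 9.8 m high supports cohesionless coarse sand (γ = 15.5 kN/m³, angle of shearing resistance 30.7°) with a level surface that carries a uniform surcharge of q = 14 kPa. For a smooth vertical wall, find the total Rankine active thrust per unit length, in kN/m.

K_a = tan²(45° − φ/2) = 0.3240.
Soil triangle: ½ K_a γ H² = 0.5×0.3240×15.5×9.8² = 241.2 kN/m.
Surcharge rectangle: K_a q H = 0.3240×14×9.8 = 44.46 kN/m.
Total = 241.2 + 44.46 = 285.6 kN/m.

286 kN/m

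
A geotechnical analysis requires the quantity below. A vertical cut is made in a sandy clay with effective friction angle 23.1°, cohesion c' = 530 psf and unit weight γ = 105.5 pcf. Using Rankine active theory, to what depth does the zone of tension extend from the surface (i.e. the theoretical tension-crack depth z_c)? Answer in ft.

15.2 ft

K_a = tan²(45° − 23.1°/2) = 0.4364; √K_a = 0.6606.
The active pressure is zero where K_a γ z = 2c√K_a, so z_c = 2c/(γ√K_a) = 2×530/(105.5×0.6606) = 15.21 ft.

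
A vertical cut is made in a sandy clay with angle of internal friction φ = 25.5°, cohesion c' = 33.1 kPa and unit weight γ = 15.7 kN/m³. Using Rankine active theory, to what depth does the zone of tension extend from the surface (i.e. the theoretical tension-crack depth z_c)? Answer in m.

K_a = tan²(45° − 25.5°/2) = 0.3981; √K_a = 0.6310.
The active pressure is zero where K_a γ z = 2c√K_a, so z_c = 2c/(γ√K_a) = 2×33.1/(15.7×0.6310) = 6.683 m.

6.68 m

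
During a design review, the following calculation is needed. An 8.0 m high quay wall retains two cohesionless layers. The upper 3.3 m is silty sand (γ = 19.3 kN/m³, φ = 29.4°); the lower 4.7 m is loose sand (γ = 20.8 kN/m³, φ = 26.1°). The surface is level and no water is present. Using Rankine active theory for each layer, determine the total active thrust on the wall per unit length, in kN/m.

K_a1 = tan²(45°−29.4°/2) = 0.3415; K_a2 = tan²(45°−26.1°/2) = 0.3889.
Layer 1: σ at base = K_a1 γ₁ h₁ = 21.75 kPa; P₁ = ½×21.75×3.3 = 35.88.
Layer 2: σ_v at top = γ₁h₁ = 63.69; σ_h top = K_a2×63.69 = 24.77; σ_h base = K_a2×(63.69+20.8×4.7) = 62.80.
P₂ = ½(24.77+62.80)×4.7 = 205.8. Total P_a = 35.88+205.8 = 241.7 kN/m.

242 kN/m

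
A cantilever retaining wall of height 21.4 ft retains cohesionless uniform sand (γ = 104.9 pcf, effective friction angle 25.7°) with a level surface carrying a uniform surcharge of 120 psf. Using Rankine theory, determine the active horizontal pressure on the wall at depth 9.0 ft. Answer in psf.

420 psf

K_a = (1 − sin φ)/(1 + sin φ) = 0.3950.
σ_v = γz + q = 104.9 × 9.0 + 120 = 1064 psf.
σ_h = K_a σ_v = 0.3950 × 1064 = 420.4 psf.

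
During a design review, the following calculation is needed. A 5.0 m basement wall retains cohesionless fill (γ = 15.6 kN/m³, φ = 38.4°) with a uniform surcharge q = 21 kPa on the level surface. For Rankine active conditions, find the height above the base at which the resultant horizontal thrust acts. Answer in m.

1.96 m

K_a = 0.2337.
Triangular part P₁ = ½K_aγH² = 45.57 at H/3 = 1.667 m; rectangular part P₂ = K_a q H = 24.54 at H/2 = 2.500 m.
ȳ = (P₁·1.667 + P₂·2.500)/(P₁+P₂) = 1.958 m.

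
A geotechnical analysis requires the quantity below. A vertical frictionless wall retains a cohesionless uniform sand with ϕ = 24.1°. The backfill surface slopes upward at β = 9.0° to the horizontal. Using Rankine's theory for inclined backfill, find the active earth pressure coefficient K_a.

0.442

K_a = cos β · (cos β − √(cos²β − cos²φ)) / (cos β + √(cos²β − cos²φ)).
cos β = 0.9877, cos φ = 0.9128, √(cos²β − cos²φ) = 0.3772.
K_a = 0.9877 × (0.9877 − 0.3772)/(0.9877 + 0.3772) = 0.4418.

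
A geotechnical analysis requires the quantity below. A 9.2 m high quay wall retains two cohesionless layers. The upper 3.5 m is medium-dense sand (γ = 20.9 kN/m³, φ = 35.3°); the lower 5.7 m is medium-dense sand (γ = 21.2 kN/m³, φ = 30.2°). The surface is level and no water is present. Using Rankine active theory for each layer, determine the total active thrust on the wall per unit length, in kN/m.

286 kN/m

K_a1 = tan²(45°−35.3°/2) = 0.2675; K_a2 = tan²(45°−30.2°/2) = 0.3307.
Layer 1: σ at base = K_a1 γ₁ h₁ = 19.57 kPa; P₁ = ½×19.57×3.5 = 34.25.
Layer 2: σ_v at top = γ₁h₁ = 73.15; σ_h top = K_a2×73.15 = 24.19; σ_h base = K_a2×(73.15+21.2×5.7) = 64.14.
P₂ = ½(24.19+64.14)×5.7 = 251.7. Total P_a = 34.25+251.7 = 286.0 kN/m.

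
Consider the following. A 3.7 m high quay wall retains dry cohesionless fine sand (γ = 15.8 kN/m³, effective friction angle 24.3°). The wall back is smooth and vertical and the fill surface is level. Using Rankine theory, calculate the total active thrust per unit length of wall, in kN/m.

45.1 kN/m

K_a = tan²(45° − φ/2) = 0.4169.
P_a = ½ K_a γ H² = 0.5 × 0.4169 × 15.8 × 3.7² = 45.09 kN/m.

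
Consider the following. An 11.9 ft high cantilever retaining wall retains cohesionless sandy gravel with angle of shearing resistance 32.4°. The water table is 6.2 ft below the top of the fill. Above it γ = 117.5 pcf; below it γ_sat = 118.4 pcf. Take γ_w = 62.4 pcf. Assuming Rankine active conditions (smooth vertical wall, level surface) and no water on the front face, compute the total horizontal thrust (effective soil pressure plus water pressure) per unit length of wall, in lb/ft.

K_a = tan²(45° − φ/2) = 0.3022.
γ' = 118.4 − 62.4 = 56.00 pcf. Depth below WT = 5.7 ft.
σ'_h at WT = K_a γ d_w = 220.2 psf; at base = 220.2 + K_a γ' × 5.7 = 316.6 psf.
P₁ (0–6.2 ft) = ½×220.2×6.2 = 682.5. P₂ (6.2–11.9 ft) = ½(220.2+316.6)×5.7 = 1530.
P_w = ½ γ_w h₂² = 0.5×62.4×5.7² = 1014. Total = 682.5+1530+1014 = 3226 lb/ft.

3230 lb/ft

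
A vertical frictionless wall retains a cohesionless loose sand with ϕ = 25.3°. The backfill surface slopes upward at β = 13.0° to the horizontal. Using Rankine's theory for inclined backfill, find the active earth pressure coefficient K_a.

K_a = cos β · (cos β − √(cos²β − cos²φ)) / (cos β + √(cos²β − cos²φ)).
cos β = 0.9744, cos φ = 0.9041, √(cos²β − cos²φ) = 0.3634.
K_a = 0.9744 × (0.9744 − 0.3634)/(0.9744 + 0.3634) = 0.4450.

0.445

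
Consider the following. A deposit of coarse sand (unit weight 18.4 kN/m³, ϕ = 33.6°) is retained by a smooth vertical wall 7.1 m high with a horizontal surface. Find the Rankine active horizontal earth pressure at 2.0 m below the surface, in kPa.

K_a = (1 − sin φ)/(1 + sin φ) = 0.2875.
σ_h = K_a γ z = 0.2875 × 18.4 × 2.0 = 10.58 kPa.

10.6 kPa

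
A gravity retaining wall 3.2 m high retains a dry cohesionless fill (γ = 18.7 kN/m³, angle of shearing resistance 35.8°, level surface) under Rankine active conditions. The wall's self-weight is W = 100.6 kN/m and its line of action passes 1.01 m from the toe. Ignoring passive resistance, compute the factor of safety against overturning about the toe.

3.80

K_a = tan²(45° − 35.8°/2) = 0.2619.
P_a = ½K_aγH² = 0.5×0.2619×18.7×3.2² = 25.07 kN/m, acting at H/3 = 1.067 m above the base.
Overturning moment M_o = P_a × H/3 = 25.07 × 1.067 = 26.74.
Resisting moment M_r = W × 1.01 = 100.6 × 1.01 = 101.6.
FS_overturning = M_r/M_o = 101.6/26.74 = 3.799.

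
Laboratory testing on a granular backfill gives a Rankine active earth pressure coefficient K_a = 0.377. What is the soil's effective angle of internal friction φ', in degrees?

26.9°

K_a = tan²(45° − φ/2) ⇒ 45° − φ/2 = arctan(√0.377) = 31.55°.
φ = 2(45° − 31.55°) = 26.90°.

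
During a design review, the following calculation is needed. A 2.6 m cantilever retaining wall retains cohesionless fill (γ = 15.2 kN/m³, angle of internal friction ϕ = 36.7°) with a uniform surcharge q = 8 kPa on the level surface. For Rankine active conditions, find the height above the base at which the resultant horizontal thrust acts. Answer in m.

K_a = 0.2519.
Triangular part P₁ = ½K_aγH² = 12.94 at H/3 = 0.8667 m; rectangular part P₂ = K_a q H = 5.239 at H/2 = 1.300 m.
ȳ = (P₁·0.8667 + P₂·1.300)/(P₁+P₂) = 0.9915 m.

0.992 m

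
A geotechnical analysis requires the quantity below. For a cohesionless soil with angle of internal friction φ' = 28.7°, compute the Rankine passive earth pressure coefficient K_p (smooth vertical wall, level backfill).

2.85

K_p = (1 + sin φ)/(1 − sin φ) = tan²(45° + 28.7°/2) = 2.848.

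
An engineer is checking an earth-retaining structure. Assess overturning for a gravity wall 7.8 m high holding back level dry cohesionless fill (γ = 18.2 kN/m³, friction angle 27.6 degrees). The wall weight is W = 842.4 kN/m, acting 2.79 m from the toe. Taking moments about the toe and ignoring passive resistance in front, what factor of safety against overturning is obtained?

4.45

K_a = tan²(45° − 27.6°/2) = 0.3668.
P_a = ½K_aγH² = 0.5×0.3668×18.2×7.8² = 203.1 kN/m, acting at H/3 = 2.600 m above the base.
Overturning moment M_o = P_a × H/3 = 203.1 × 2.600 = 528.0.
Resisting moment M_r = W × 2.79 = 842.4 × 2.79 = 2350.
FS_overturning = M_r/M_o = 2350/528.0 = 4.452.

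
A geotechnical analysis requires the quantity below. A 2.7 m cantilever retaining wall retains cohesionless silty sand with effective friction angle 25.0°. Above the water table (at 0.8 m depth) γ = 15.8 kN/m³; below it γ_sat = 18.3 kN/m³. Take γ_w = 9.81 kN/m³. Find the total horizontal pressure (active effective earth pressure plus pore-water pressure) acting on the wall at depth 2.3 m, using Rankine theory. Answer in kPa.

25.0 kPa

K_a = (1 − sin φ)/(1 + sin φ) = 0.4059.
γ' = 18.3 − 9.81 = 8.490 kN/m³.
Effective vertical stress at 2.3 m: σ'_v = 15.8×0.8 + 8.490×1.50 = 25.38 kPa.
σ'_h = K_a σ'_v = 0.4059 × 25.38 = 10.30 kPa; u = γ_w × 1.50 = 14.71 kPa.
Total σ_h = 10.30 + 14.71 = 25.01 kPa.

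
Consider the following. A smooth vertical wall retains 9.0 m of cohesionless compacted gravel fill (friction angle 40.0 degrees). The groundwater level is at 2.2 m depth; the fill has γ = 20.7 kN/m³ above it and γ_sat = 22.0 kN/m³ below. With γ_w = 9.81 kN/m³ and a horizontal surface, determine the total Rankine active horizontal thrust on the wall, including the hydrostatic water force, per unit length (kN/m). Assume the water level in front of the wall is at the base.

366 kN/m

K_a = tan²(45° − φ/2) = 0.2174.
γ' = 22.0 − 9.81 = 12.19 kN/m³. Depth below WT = 6.8 m.
σ'_h at WT = K_a γ d_w = 9.902 kPa; at base = 9.902 + K_a γ' × 6.8 = 27.93 kPa.
P₁ (0–2.2 m) = ½×9.902×2.2 = 10.89. P₂ (2.2–9.0 m) = ½(9.902+27.93)×6.8 = 128.6.
P_w = ½ γ_w h₂² = 0.5×9.81×6.8² = 226.8. Total = 10.89+128.6+226.8 = 366.3 kN/m.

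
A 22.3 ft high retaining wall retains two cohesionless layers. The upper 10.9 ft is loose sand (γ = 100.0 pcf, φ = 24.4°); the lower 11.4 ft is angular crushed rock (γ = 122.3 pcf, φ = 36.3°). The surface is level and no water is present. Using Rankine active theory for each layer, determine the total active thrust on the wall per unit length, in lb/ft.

K_a1 = tan²(45°−24.4°/2) = 0.4153; K_a2 = tan²(45°−36.3°/2) = 0.2563.
Layer 1: σ at base = K_a1 γ₁ h₁ = 452.7 psf; P₁ = ½×452.7×10.9 = 2467.
Layer 2: σ_v at top = γ₁h₁ = 1090; σ_h top = K_a2×1090 = 279.3; σ_h base = K_a2×(1090+122.3×11.4) = 636.6.
P₂ = ½(279.3+636.6)×11.4 = 5221. Total P_a = 2467+5221 = 7688 lb/ft.

7690 lb/ft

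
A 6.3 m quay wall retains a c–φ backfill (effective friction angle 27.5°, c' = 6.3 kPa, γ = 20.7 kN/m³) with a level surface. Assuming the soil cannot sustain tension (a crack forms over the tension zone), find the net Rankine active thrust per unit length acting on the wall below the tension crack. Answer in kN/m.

K_a = 0.3682; √K_a = 0.6068.
Tension-crack depth z_c = 2c/(γ√K_a) = 2×6.3/(20.7×0.6068) = 1.003 m.
σ_a at base = K_a γ H − 2c√K_a = 0.3682×20.7×6.3 − 2×6.3×0.6068 = 40.37 kPa.
P_a = ½ × 40.37 × (H − z_c) = 0.5×40.37×5.297 = 106.9 kN/m.

107 kN/m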